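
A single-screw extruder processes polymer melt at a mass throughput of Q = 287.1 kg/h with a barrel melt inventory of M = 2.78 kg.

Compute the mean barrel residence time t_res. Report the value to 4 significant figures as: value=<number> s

value=34.86 s

Throughput in SI: Q_s = 287.1 kg/h ÷ 3600 s/h = 0.07975 kg/s
Mean residence time: t_res = M/Q_s = 2.78 kg / 0.07975 kg/s = 34.8589 s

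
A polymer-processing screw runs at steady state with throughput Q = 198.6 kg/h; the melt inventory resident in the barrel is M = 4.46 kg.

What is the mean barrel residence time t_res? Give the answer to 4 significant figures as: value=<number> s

value=80.85 s

Q_s = Q / 3600 = 198.6 / 3600 = 0.0551667 kg/s
t_res = M / Q_s = 4.46 / 0.0551667 = 80.8459 s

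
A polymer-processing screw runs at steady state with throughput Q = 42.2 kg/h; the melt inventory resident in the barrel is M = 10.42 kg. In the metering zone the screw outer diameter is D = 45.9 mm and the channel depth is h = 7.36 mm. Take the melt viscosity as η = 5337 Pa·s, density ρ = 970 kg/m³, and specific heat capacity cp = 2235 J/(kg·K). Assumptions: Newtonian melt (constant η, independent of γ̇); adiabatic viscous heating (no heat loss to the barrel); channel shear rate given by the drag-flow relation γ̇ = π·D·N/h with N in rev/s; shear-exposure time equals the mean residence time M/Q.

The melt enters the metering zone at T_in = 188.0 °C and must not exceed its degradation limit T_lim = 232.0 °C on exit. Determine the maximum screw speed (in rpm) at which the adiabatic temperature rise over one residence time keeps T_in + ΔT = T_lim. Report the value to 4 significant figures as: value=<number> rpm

value=13.73 rpm

Throughput in SI: Q_s = 42.2 kg/h ÷ 3600 s/h = 0.0117222 kg/s
t_res = M / Q_s = 10.42 / 0.0117222 = 888.91 s
Convert to metres: D = 0.0459 m, h = 0.00736 m
Allowable rise: ΔT_a = T_lim − T_in = 232.0 − 188.0 = 44 K
γ̇_max² = ΔT_a·ρ·cp/(η·t_res) = 44·970·2235/(5337·888.91) = 20.107 s⁻²
γ̇_max = sqrt(20.107) = 4.48408 s⁻¹
N_max = γ̇_max h / (πD) = 4.48408·0.00736/(π·0.0459) = 0.22887 rev/s → ×60 = 13.7322 rpm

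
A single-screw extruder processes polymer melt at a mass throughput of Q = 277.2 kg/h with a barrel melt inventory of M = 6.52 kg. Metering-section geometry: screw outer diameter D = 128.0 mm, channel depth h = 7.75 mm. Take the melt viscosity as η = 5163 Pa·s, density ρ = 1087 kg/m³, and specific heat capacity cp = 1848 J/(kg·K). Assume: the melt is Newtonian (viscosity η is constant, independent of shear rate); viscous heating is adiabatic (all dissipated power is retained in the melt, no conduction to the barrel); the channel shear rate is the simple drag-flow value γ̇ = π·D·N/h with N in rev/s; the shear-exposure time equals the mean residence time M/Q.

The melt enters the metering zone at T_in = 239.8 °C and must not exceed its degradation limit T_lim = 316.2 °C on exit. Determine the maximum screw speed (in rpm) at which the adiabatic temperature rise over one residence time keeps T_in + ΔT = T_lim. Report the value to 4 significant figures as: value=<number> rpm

value=21.67 rpm

Q_s = Q / 3600 = 277.2 / 3600 = 0.077 kg/s
Mean residence time: t_res = M/Q_s = 6.52 kg / 0.077 kg/s = 84.6753 s
Convert to metres: D = 0.128 m, h = 0.00775 m
ΔT_a = T_lim − T_in = 316.2 − 239.8 = 76.4 K
Invert ΔT = ηγ̇²t_res/(ρcp) for γ̇: γ̇_max² = ΔT_a ρ cp / (η t_res) = 76.4·1087·1848 / (5163·84.6753) = 351.047 s⁻²
γ̇_max = √351.047 = 18.7363 s⁻¹
N_max = γ̇_max h / (πD) = 18.7363·0.00775/(π·0.128) = 0.361098 rev/s → ×60 = 21.6659 rpm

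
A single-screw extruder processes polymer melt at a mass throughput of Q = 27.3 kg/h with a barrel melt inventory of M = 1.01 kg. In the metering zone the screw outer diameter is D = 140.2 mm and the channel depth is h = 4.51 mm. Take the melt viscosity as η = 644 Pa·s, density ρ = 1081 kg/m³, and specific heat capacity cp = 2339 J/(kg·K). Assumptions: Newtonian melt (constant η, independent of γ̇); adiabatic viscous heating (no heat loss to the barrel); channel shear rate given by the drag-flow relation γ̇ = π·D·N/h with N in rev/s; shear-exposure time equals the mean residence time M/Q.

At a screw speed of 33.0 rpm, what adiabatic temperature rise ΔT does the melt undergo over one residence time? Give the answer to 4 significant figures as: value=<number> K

value=97.87 K

Convert throughput: Q = 27.3 kg/h = 27.3/3600 = 0.00758333 kg/s
t_res = M / Q_s = 1.01 / 0.00758333 = 133.187 s
D = 140.2 mm = 0.1402 m;  h = 4.51 mm = 0.00451 m;  N = 33.0 rpm / 60 = 0.55 rev/s
γ̇ = π·D·N / h = π · 0.1402 · 0.55 / 0.00451 = 53.7136 s⁻¹
ΔT = η·γ̇²·t_res / (ρ·cp) = 644 · (53.7136)² · 133.187 / (1081 · 2339) = 97.8722 K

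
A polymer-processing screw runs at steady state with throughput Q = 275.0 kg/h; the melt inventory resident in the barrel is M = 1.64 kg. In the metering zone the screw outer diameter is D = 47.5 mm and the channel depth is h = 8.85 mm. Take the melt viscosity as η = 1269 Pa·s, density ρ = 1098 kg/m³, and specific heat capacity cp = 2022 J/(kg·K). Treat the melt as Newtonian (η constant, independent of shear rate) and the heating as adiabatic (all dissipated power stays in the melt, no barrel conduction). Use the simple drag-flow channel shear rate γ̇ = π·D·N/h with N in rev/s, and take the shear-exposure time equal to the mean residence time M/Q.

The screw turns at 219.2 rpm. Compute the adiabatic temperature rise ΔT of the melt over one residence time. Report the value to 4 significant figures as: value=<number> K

value=46.57 K

Throughput in SI: Q_s = 275.0 kg/h ÷ 3600 s/h = 0.0763889 kg/s
t_res = M / Q_s = 1.64 ÷ 0.0763889 = 21.4691 s
Convert to SI: D = 0.0475 m, h = 0.00885 m, N = 219.2/60 = 3.65333 rev/s
γ̇ = π·D·N / h = π · 0.0475 · 3.65333 / 0.00885 = 61.6012 s⁻¹
ΔT = η·γ̇²·t_res/(ρ·cp) = [1269 × 61.6012² × 21.4691] / [1098 × 2022] = 46.5662 K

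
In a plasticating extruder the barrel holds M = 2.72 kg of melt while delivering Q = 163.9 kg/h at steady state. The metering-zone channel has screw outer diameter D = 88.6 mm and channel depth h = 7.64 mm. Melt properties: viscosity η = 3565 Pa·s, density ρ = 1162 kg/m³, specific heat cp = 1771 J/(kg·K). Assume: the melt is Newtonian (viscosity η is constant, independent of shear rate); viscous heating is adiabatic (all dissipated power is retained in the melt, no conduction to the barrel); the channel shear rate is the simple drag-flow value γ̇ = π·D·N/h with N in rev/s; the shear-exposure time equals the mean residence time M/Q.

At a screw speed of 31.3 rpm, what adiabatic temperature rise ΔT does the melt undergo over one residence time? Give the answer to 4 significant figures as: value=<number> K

value=37.38 K

Throughput in SI: Q_s = 163.9 kg/h ÷ 3600 s/h = 0.0455278 kg/s
Mean residence time: t_res = M/Q_s = 2.72 kg / 0.0455278 kg/s = 59.7437 s
D = 88.6 mm = 0.0886 m;  h = 7.64 mm = 0.00764 m;  N = 31.3 rpm / 60 = 0.521667 rev/s
γ̇ = π D N / h = (π)(0.0886)(0.521667) / 0.00764 = 19.0057 s⁻¹
ΔT = η·γ̇²·t_res/(ρ·cp) = [3565 × 19.0057² × 59.7437] / [1162 × 1771] = 37.3847 K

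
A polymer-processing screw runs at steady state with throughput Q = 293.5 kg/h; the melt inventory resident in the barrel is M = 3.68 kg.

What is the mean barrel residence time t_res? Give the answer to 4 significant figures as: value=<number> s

value=45.14 s

Q_s = Q / 3600 = 293.5 / 3600 = 0.0815278 kg/s
t_res = M / Q_s = 3.68 ÷ 0.0815278 = 45.138 s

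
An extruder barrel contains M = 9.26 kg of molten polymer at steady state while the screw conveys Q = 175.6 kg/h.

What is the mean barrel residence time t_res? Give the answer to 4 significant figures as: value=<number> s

Q_s = Q / 3600 = 175.6 / 3600 = 0.0487778 kg/s
Mean residence time: t_res = M/Q_s = 9.26 kg / 0.0487778 kg/s = 189.841 s

value=189.8 s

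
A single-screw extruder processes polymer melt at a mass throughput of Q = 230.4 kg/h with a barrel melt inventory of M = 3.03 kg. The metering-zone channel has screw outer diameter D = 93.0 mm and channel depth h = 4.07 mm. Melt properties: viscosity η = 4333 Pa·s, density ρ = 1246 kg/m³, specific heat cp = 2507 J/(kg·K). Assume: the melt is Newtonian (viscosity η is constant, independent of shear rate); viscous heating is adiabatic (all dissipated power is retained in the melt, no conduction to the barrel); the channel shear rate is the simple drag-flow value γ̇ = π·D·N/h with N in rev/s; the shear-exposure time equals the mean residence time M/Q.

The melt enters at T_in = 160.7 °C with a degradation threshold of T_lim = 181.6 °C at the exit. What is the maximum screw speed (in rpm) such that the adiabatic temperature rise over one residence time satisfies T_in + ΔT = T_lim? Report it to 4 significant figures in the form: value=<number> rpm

value=14.91 rpm

Q_s = Q / 3600 = 230.4 / 3600 = 0.064 kg/s
t_res = M / Q_s = 3.03 / 0.064 = 47.3437 s
Convert to metres: D = 0.093 m, h = 0.00407 m
ΔT_a = T_lim − T_in = 181.6 °C − 160.7 °C = 20.9 K
Invert ΔT = ηγ̇²t_res/(ρcp) for γ̇: γ̇_max² = ΔT_a ρ cp / (η t_res) = 20.9·1246·2507 / (4333·47.3437) = 318.249 s⁻²
γ̇_max = sqrt(318.249) = 17.8395 s⁻¹
N_max = γ̇_max h / (πD) = 17.8395·0.00407/(π·0.093) = 0.248511 rev/s → ×60 = 14.9106 rpm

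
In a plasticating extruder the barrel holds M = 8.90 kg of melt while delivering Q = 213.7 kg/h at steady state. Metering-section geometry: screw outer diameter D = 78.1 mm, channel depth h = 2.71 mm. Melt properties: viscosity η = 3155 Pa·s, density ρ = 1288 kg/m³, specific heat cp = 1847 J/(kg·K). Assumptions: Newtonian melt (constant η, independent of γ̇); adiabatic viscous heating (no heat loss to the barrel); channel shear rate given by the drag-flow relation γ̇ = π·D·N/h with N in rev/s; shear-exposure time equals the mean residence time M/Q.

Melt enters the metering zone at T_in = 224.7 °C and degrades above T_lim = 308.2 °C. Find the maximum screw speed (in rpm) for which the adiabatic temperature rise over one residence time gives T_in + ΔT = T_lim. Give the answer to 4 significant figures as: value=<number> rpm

Throughput in SI: Q_s = 213.7 kg/h ÷ 3600 s/h = 0.0593611 kg/s
t_res = M / Q_s = 8.90 ÷ 0.0593611 = 149.93 s
Convert to metres: D = 0.0781 m, h = 0.00271 m
ΔT_a = T_lim − T_in = 308.2 °C − 224.7 °C = 83.5 K
γ̇_max² = ΔT_a·ρ·cp/(η·t_res) = 83.5·1288·1847/(3155·149.93) = 419.935 s⁻²
γ̇_max = sqrt(419.935) = 20.4923 s⁻¹
Solve γ̇ = πDN/h for N: N_max = γ̇_max·h/(π·D) = 20.4923 × 0.00271 / (π × 0.0781) = 0.226339 rev/s = 13.5803 rpm

value=13.58 rpm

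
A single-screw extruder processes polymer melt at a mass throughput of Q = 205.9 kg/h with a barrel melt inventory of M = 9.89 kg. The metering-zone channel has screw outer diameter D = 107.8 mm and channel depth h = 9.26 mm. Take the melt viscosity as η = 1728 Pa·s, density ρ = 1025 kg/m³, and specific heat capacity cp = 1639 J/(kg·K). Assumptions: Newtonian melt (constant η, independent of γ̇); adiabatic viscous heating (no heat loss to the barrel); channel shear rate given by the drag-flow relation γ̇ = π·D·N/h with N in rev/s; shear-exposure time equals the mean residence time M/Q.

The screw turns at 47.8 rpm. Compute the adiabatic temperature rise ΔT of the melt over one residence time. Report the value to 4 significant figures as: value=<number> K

Convert throughput: Q = 205.9 kg/h = 205.9/3600 = 0.0571944 kg/s
Mean residence time: t_res = M/Q_s = 9.89 kg / 0.0571944 kg/s = 172.919 s
Convert to SI: D = 0.1078 m, h = 0.00926 m, N = 47.8/60 = 0.796667 rev/s
γ̇ = π·D·N / h = π · 0.1078 · 0.796667 / 0.00926 = 29.1363 s⁻¹
ΔT = η·γ̇²·t_res/(ρ·cp) = [1728 × 29.1363² × 172.919] / [1025 × 1639] = 150.991 K

value=151.0 K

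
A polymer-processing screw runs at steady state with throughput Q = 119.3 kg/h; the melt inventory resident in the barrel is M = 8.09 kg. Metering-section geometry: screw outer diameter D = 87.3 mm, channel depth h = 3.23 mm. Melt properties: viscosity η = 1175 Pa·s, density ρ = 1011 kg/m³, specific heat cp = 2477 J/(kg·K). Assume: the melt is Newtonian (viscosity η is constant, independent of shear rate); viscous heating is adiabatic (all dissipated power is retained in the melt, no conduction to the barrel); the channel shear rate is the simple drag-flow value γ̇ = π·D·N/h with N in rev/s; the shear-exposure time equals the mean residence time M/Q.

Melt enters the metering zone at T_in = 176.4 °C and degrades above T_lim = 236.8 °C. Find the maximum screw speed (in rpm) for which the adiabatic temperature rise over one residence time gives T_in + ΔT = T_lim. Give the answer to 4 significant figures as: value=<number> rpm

Throughput in SI: Q_s = 119.3 kg/h ÷ 3600 s/h = 0.0331389 kg/s
Mean residence time: t_res = M/Q_s = 8.09 kg / 0.0331389 kg/s = 244.124 s
Convert to metres: D = 0.0873 m, h = 0.00323 m
ΔT_a = T_lim − T_in = 236.8 − 176.4 = 60.4 K
Invert ΔT = ηγ̇²t_res/(ρcp) for γ̇: γ̇_max² = ΔT_a ρ cp / (η t_res) = 60.4·1011·2477 / (1175·244.124) = 527.31 s⁻²
Take the square root: γ̇_max = √(527.31) = 22.9632 s⁻¹
N_max = γ̇_max·h / (π·D) = 22.9632 · 0.00323 / (π · 0.0873) = 0.27044 rev/s = 16.2264 rpm

value=16.23 rpm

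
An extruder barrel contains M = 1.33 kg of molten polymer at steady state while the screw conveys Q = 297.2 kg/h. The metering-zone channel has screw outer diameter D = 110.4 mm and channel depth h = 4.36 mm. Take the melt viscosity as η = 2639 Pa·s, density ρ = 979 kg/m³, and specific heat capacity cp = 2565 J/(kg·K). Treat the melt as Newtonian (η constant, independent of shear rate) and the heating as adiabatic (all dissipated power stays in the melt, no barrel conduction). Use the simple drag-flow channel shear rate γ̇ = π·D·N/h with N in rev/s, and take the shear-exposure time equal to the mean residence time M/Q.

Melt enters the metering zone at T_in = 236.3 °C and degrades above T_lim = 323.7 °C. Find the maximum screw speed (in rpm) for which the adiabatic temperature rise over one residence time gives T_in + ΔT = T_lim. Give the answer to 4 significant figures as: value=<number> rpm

Throughput in SI: Q_s = 297.2 kg/h ÷ 3600 s/h = 0.0825556 kg/s
t_res = M / Q_s = 1.33 / 0.0825556 = 16.1104 s
Convert to metres: D = 0.1104 m, h = 0.00436 m
ΔT_a = T_lim − T_in = 323.7 °C − 236.3 °C = 87.4 K
γ̇_max² = ΔT_a·ρ·cp/(η·t_res) = 87.4·979·2565/(2639·16.1104) = 5162.22 s⁻²
γ̇_max = sqrt(5162.22) = 71.8486 s⁻¹
N_max = γ̇_max·h / (π·D) = 71.8486 · 0.00436 / (π · 0.1104) = 0.903204 rev/s = 54.1922 rpm

value=54.19 rpm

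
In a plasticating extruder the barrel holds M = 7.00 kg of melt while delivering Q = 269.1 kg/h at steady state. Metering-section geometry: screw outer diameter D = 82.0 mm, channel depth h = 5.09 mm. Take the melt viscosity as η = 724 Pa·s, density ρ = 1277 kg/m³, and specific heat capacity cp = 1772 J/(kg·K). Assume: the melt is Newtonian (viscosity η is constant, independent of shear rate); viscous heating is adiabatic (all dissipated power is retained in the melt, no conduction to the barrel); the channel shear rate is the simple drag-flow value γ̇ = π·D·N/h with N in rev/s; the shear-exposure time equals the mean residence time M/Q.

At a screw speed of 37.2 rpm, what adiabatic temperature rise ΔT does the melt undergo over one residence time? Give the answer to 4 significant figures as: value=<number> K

Convert throughput: Q = 269.1 kg/h = 269.1/3600 = 0.07475 kg/s
t_res = M / Q_s = 7.00 / 0.07475 = 93.6455 s
D = 82.0 mm = 0.082 m;  h = 5.09 mm = 0.00509 m;  N = 37.2 rpm / 60 = 0.62 rev/s
γ̇ = π·D·N / h = π · 0.082 · 0.62 / 0.00509 = 31.3789 s⁻¹
ΔT = η·γ̇²·t_res/(ρ·cp) = [724 × 31.3789² × 93.6455] / [1277 × 1772] = 29.5016 K

value=29.50 K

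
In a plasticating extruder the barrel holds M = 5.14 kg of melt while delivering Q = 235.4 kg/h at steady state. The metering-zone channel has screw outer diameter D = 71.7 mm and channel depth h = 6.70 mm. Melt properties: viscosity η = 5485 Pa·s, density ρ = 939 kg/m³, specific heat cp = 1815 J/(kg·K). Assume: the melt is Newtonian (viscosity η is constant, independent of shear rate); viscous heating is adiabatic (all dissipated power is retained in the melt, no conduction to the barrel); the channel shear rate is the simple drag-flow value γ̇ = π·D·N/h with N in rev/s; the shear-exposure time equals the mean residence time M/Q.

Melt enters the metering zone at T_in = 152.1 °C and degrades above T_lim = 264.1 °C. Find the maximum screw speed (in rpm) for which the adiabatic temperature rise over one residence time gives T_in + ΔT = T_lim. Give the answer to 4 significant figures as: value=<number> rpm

value=37.55 rpm

Throughput in SI: Q_s = 235.4 kg/h ÷ 3600 s/h = 0.0653889 kg/s
t_res = M / Q_s = 5.14 ÷ 0.0653889 = 78.6066 s
D = 71.7 mm = 0.0717 m;  h = 6.70 mm = 0.0067 m
ΔT_a = T_lim − T_in = 264.1 °C − 152.1 °C = 112 K
γ̇_max² = ΔT_a·ρ·cp/(η·t_res) = 112·939·1815/(5485·78.6066) = 442.715 s⁻²
γ̇_max = √442.715 = 21.0408 s⁻¹
N_max = γ̇_max h / (πD) = 21.0408·0.0067/(π·0.0717) = 0.625847 rev/s → ×60 = 37.5508 rpm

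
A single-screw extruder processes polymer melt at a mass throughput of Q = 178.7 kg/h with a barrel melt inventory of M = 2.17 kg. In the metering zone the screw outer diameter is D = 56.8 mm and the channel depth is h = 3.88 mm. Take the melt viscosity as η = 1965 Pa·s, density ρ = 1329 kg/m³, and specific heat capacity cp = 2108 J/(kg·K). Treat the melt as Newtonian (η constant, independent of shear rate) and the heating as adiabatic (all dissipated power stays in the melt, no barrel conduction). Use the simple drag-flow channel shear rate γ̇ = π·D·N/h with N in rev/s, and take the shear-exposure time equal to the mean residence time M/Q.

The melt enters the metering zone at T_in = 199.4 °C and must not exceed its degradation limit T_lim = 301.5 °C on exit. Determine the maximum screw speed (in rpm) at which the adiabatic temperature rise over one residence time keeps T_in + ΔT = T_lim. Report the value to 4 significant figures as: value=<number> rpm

Convert throughput: Q = 178.7 kg/h = 178.7/3600 = 0.0496389 kg/s
t_res = M / Q_s = 2.17 ÷ 0.0496389 = 43.7157 s
Convert to metres: D = 0.0568 m, h = 0.00388 m
ΔT_a = T_lim − T_in = 301.5 − 199.4 = 102.1 K
γ̇_max² = ΔT_a·ρ·cp / (η·t_res) = [102.1 × 1329 × 2108] / [1965 × 43.7157] = 3329.82 s⁻²
Take the square root: γ̇_max = √(3329.82) = 57.7046 s⁻¹
N_max = γ̇_max·h / (π·D) = 57.7046 · 0.00388 / (π · 0.0568) = 1.25471 rev/s = 75.2827 rpm

value=75.28 rpm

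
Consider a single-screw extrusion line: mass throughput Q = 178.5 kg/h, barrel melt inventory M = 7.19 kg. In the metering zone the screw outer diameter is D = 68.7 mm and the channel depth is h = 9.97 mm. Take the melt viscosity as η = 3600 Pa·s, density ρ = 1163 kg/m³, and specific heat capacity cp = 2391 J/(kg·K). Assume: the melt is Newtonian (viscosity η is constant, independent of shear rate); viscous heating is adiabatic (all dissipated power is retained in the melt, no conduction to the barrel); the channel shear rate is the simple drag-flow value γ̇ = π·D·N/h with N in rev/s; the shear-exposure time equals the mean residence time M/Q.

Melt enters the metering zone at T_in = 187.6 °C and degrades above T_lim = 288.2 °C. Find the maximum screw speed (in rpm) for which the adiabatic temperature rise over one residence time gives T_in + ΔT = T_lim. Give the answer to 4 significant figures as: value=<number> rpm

Q_s = Q / 3600 = 178.5 / 3600 = 0.0495833 kg/s
t_res = M / Q_s = 7.19 ÷ 0.0495833 = 145.008 s
Convert to metres: D = 0.0687 m, h = 0.00997 m
ΔT_a = T_lim − T_in = 288.2 °C − 187.6 °C = 100.6 K
γ̇_max² = ΔT_a·ρ·cp / (η·t_res) = [100.6 × 1163 × 2391] / [3600 × 145.008] = 535.873 s⁻²
Take the square root: γ̇_max = √(535.873) = 23.1489 s⁻¹
N_max = γ̇_max·h / (π·D) = 23.1489 · 0.00997 / (π · 0.0687) = 1.06935 rev/s = 64.1609 rpm

value=64.16 rpm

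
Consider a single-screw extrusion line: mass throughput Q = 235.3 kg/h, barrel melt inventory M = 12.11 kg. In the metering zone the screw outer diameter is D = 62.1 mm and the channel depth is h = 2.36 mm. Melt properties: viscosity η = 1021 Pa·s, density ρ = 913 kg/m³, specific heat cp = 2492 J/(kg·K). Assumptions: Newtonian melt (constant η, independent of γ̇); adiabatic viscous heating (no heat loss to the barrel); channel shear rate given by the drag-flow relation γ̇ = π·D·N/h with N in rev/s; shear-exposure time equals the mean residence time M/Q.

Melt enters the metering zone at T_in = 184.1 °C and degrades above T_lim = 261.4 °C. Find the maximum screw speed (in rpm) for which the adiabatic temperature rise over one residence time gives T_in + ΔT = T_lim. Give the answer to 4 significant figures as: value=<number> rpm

value=22.13 rpm

Throughput in SI: Q_s = 235.3 kg/h ÷ 3600 s/h = 0.0653611 kg/s
t_res = M / Q_s = 12.11 ÷ 0.0653611 = 185.278 s
Geometry in SI: D = 62.1 mm → 0.0621 m, h = 2.36 mm → 0.00236 m
ΔT_a = T_lim − T_in = 261.4 − 184.1 = 77.3 K
Invert ΔT = ηγ̇²t_res/(ρcp) for γ̇: γ̇_max² = ΔT_a ρ cp / (η t_res) = 77.3·913·2492 / (1021·185.278) = 929.711 s⁻²
γ̇_max = √929.711 = 30.4912 s⁻¹
Solve γ̇ = πDN/h for N: N_max = γ̇_max·h/(π·D) = 30.4912 × 0.00236 / (π × 0.0621) = 0.368845 rev/s = 22.1307 rpm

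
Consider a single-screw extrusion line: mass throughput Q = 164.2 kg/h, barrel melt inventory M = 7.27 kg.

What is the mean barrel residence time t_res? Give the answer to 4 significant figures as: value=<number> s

value=159.4 s

Convert throughput: Q = 164.2 kg/h = 164.2/3600 = 0.0456111 kg/s
t_res = M / Q_s = 7.27 ÷ 0.0456111 = 159.391 s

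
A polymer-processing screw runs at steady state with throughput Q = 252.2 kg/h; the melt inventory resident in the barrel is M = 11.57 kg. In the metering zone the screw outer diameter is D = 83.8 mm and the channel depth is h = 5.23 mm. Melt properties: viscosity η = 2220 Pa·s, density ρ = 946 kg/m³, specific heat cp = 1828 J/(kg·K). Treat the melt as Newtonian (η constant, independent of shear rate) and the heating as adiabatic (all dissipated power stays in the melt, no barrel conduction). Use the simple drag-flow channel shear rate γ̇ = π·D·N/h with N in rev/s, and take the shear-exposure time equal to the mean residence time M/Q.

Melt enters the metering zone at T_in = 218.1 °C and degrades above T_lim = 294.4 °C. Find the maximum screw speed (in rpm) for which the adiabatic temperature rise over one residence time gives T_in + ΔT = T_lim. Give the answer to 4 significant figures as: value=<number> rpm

value=22.61 rpm

Q_s = Q / 3600 = 252.2 / 3600 = 0.0700556 kg/s
Mean residence time: t_res = M/Q_s = 11.57 kg / 0.0700556 kg/s = 165.155 s
Geometry in SI: D = 83.8 mm → 0.0838 m, h = 5.23 mm → 0.00523 m
ΔT_a = T_lim − T_in = 294.4 °C − 218.1 °C = 76.3 K
γ̇_max² = ΔT_a·ρ·cp/(η·t_res) = 76.3·946·1828/(2220·165.155) = 359.872 s⁻²
γ̇_max = sqrt(359.872) = 18.9703 s⁻¹
N_max = γ̇_max h / (πD) = 18.9703·0.00523/(π·0.0838) = 0.376862 rev/s → ×60 = 22.6117 rpm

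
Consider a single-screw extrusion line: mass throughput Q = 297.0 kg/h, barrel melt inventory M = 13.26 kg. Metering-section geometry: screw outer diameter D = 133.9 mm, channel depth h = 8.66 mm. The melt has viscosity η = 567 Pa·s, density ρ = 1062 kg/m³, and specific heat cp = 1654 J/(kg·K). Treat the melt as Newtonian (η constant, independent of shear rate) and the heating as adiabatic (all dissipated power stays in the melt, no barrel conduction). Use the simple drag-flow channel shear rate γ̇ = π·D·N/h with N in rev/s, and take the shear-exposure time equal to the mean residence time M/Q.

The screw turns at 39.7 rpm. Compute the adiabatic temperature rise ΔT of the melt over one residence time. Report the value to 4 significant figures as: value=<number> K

value=53.59 K

Convert throughput: Q = 297.0 kg/h = 297.0/3600 = 0.0825 kg/s
Mean residence time: t_res = M/Q_s = 13.26 kg / 0.0825 kg/s = 160.727 s
Convert to SI: D = 0.1339 m, h = 0.00866 m, N = 39.7/60 = 0.661667 rev/s
γ̇ = π D N / h = (π)(0.1339)(0.661667) / 0.00866 = 32.1404 s⁻¹
ΔT = η·γ̇²·t_res / (ρ·cp) = 567 · (32.1404)² · 160.727 / (1062 · 1654) = 53.594 K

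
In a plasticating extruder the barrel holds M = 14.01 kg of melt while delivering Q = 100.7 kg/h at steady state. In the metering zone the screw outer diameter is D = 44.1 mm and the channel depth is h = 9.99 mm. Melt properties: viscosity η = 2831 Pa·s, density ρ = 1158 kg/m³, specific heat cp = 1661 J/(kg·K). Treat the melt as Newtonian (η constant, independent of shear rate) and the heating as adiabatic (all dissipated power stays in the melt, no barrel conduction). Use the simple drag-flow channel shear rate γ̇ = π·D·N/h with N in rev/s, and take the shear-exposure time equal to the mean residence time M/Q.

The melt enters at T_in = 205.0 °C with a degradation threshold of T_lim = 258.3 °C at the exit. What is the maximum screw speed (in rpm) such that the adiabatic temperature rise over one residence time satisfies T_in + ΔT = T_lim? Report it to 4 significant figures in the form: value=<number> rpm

Throughput in SI: Q_s = 100.7 kg/h ÷ 3600 s/h = 0.0279722 kg/s
Mean residence time: t_res = M/Q_s = 14.01 kg / 0.0279722 kg/s = 500.854 s
Convert to metres: D = 0.0441 m, h = 0.00999 m
Allowable rise: ΔT_a = T_lim − T_in = 258.3 − 205.0 = 53.3 K
γ̇_max² = ΔT_a·ρ·cp/(η·t_res) = 53.3·1158·1661/(2831·500.854) = 72.3027 s⁻²
γ̇_max = sqrt(72.3027) = 8.5031 s⁻¹
Solve γ̇ = πDN/h for N: N_max = γ̇_max·h/(π·D) = 8.5031 × 0.00999 / (π × 0.0441) = 0.613132 rev/s = 36.7879 rpm

value=36.79 rpm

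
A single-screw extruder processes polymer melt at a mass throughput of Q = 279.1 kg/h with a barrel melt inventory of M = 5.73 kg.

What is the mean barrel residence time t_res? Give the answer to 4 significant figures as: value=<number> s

value=73.91 s

Q_s = Q / 3600 = 279.1 / 3600 = 0.0775278 kg/s
t_res = M / Q_s = 5.73 / 0.0775278 = 73.909 s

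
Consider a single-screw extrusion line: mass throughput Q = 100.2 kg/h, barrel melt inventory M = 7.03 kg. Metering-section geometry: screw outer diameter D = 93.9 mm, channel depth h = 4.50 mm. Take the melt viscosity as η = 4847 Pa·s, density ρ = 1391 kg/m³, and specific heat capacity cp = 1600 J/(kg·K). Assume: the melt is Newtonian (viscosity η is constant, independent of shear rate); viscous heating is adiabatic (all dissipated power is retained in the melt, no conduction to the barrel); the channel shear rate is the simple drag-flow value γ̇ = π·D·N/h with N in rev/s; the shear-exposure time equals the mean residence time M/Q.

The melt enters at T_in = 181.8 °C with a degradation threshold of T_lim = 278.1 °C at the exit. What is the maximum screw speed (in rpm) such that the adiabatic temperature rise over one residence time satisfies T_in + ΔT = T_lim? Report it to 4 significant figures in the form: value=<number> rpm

Throughput in SI: Q_s = 100.2 kg/h ÷ 3600 s/h = 0.0278333 kg/s
Mean residence time: t_res = M/Q_s = 7.03 kg / 0.0278333 kg/s = 252.575 s
Geometry in SI: D = 93.9 mm → 0.0939 m, h = 4.50 mm → 0.0045 m
Allowable rise: ΔT_a = T_lim − T_in = 278.1 − 181.8 = 96.3 K
γ̇_max² = ΔT_a·ρ·cp / (η·t_res) = [96.3 × 1391 × 1600] / [4847 × 252.575] = 175.069 s⁻²
γ̇_max = √175.069 = 13.2314 s⁻¹
N_max = γ̇_max h / (πD) = 13.2314·0.0045/(π·0.0939) = 0.201838 rev/s → ×60 = 12.1103 rpm

value=12.11 rpm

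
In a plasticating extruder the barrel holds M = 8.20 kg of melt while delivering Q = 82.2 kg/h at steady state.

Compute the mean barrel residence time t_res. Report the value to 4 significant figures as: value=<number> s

value=359.1 s

Convert throughput: Q = 82.2 kg/h = 82.2/3600 = 0.0228333 kg/s
Mean residence time: t_res = M/Q_s = 8.20 kg / 0.0228333 kg/s = 359.124 s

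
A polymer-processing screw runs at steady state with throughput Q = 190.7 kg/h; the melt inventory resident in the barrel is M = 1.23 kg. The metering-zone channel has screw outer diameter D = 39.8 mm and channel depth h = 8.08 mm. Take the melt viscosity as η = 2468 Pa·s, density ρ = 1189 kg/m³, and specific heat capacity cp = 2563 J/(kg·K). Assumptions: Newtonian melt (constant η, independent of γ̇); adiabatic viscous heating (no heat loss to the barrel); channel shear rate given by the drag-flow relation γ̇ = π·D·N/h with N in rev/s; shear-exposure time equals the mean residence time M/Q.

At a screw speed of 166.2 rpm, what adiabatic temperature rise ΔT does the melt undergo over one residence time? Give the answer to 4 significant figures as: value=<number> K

value=34.55 K

Throughput in SI: Q_s = 190.7 kg/h ÷ 3600 s/h = 0.0529722 kg/s
Mean residence time: t_res = M/Q_s = 1.23 kg / 0.0529722 kg/s = 23.2197 s
Geometry in metres: D = 39.8 mm → 0.0398 m, h = 8.08 mm → 0.00808 m; screw speed N = 166.2 rpm = 2.77 rev/s
γ̇ = π D N / h = (π)(0.0398)(2.77) / 0.00808 = 42.8649 s⁻¹
ΔT = η·γ̇²·t_res/(ρ·cp) = [2468 × 42.8649² × 23.2197] / [1189 × 2563] = 34.5521 K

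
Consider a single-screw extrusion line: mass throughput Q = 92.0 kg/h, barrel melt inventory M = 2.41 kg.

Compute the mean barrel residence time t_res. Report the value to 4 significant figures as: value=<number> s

Q_s = Q / 3600 = 92.0 / 3600 = 0.0255556 kg/s
t_res = M / Q_s = 2.41 / 0.0255556 = 94.3043 s

value=94.30 s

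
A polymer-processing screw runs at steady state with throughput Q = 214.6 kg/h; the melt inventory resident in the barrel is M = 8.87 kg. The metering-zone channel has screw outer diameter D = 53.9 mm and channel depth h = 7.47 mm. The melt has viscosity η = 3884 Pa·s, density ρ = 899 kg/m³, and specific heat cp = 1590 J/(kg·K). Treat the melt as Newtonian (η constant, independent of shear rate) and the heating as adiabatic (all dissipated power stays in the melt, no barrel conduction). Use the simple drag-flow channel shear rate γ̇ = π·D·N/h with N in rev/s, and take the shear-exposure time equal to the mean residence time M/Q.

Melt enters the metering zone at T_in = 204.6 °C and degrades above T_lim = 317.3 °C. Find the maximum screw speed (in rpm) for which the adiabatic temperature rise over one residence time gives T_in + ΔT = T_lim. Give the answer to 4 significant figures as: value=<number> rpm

value=44.19 rpm

Throughput in SI: Q_s = 214.6 kg/h ÷ 3600 s/h = 0.0596111 kg/s
Mean residence time: t_res = M/Q_s = 8.87 kg / 0.0596111 kg/s = 148.798 s
D = 53.9 mm = 0.0539 m;  h = 7.47 mm = 0.00747 m
Allowable rise: ΔT_a = T_lim − T_in = 317.3 − 204.6 = 112.7 K
γ̇_max² = ΔT_a·ρ·cp/(η·t_res) = 112.7·899·1590/(3884·148.798) = 278.744 s⁻²
γ̇_max = sqrt(278.744) = 16.6956 s⁻¹
Solve γ̇ = πDN/h for N: N_max = γ̇_max·h/(π·D) = 16.6956 × 0.00747 / (π × 0.0539) = 0.73652 rev/s = 44.1912 rpm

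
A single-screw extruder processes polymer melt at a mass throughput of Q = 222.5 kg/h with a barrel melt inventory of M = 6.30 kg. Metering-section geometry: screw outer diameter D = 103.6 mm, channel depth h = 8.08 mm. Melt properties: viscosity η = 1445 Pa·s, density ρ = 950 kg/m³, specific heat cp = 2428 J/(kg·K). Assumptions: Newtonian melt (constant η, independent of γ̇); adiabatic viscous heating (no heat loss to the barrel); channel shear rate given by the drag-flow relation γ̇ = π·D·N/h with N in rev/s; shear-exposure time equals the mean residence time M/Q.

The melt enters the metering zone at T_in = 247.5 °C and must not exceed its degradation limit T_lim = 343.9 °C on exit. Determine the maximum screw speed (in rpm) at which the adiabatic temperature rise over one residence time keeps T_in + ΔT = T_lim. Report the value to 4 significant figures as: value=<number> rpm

value=57.87 rpm

Throughput in SI: Q_s = 222.5 kg/h ÷ 3600 s/h = 0.0618056 kg/s
t_res = M / Q_s = 6.30 / 0.0618056 = 101.933 s
D = 103.6 mm = 0.1036 m;  h = 8.08 mm = 0.00808 m
ΔT_a = T_lim − T_in = 343.9 − 247.5 = 96.4 K
γ̇_max² = ΔT_a·ρ·cp / (η·t_res) = [96.4 × 950 × 2428] / [1445 × 101.933] = 1509.62 s⁻²
Take the square root: γ̇_max = √(1509.62) = 38.8539 s⁻¹
N_max = γ̇_max h / (πD) = 38.8539·0.00808/(π·0.1036) = 0.964575 rev/s → ×60 = 57.8745 rpm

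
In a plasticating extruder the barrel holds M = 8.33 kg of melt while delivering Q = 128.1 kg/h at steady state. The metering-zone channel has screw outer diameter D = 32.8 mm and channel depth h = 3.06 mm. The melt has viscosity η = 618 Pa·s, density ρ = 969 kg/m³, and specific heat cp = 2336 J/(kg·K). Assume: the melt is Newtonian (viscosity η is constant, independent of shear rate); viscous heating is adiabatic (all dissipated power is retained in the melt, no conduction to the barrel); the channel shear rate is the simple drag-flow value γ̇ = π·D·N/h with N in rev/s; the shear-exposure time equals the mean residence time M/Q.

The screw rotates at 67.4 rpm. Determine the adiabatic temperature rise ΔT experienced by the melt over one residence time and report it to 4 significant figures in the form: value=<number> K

value=91.46 K

Convert throughput: Q = 128.1 kg/h = 128.1/3600 = 0.0355833 kg/s
t_res = M / Q_s = 8.33 / 0.0355833 = 234.098 s
Convert to SI: D = 0.0328 m, h = 0.00306 m, N = 67.4/60 = 1.12333 rev/s
γ̇ = π D N / h = (π)(0.0328)(1.12333) / 0.00306 = 37.8278 s⁻¹
ΔT = η·γ̇²·t_res / (ρ·cp) = 618 · (37.8278)² · 234.098 / (969 · 2336) = 91.456 K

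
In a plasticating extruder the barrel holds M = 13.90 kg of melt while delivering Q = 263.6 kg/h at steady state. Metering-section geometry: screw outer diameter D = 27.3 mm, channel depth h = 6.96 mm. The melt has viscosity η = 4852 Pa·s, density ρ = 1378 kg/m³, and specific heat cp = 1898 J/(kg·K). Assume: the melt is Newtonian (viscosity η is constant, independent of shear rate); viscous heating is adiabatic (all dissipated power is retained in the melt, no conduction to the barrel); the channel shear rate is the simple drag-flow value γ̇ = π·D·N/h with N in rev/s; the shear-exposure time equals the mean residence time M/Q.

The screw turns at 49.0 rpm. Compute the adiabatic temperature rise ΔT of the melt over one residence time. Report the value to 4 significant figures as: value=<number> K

value=35.67 K

Throughput in SI: Q_s = 263.6 kg/h ÷ 3600 s/h = 0.0732222 kg/s
t_res = M / Q_s = 13.90 / 0.0732222 = 189.833 s
D = 27.3 mm = 0.0273 m;  h = 6.96 mm = 0.00696 m;  N = 49.0 rpm / 60 = 0.816667 rev/s
γ̇ = π D N / h = (π)(0.0273)(0.816667) / 0.00696 = 10.0635 s⁻¹
Adiabatic rise: ΔT = η γ̇² t_res / (ρ cp) = 4852·(10.0635)²·189.833 / (1378·1898) = 35.6651 K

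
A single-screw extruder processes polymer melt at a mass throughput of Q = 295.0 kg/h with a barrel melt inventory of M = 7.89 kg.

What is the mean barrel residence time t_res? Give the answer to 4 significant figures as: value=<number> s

value=96.28 s

Q_s = Q / 3600 = 295.0 / 3600 = 0.0819444 kg/s
Mean residence time: t_res = M/Q_s = 7.89 kg / 0.0819444 kg/s = 96.2847 s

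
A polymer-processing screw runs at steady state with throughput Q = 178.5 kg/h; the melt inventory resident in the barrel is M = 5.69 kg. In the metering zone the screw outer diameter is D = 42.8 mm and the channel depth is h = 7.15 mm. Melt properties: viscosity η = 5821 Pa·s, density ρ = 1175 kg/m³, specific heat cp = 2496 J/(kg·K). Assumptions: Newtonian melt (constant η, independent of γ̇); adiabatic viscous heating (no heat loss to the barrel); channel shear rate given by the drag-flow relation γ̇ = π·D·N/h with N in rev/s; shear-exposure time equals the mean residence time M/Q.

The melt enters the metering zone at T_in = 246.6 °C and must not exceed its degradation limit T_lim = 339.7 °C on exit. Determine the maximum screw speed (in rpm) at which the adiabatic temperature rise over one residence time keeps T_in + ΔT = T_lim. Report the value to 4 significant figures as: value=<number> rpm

value=64.50 rpm

Convert throughput: Q = 178.5 kg/h = 178.5/3600 = 0.0495833 kg/s
t_res = M / Q_s = 5.69 ÷ 0.0495833 = 114.756 s
Geometry in SI: D = 42.8 mm → 0.0428 m, h = 7.15 mm → 0.00715 m
ΔT_a = T_lim − T_in = 339.7 °C − 246.6 °C = 93.1 K
γ̇_max² = ΔT_a·ρ·cp / (η·t_res) = [93.1 × 1175 × 2496] / [5821 × 114.756] = 408.75 s⁻²
Take the square root: γ̇_max = √(408.75) = 20.2176 s⁻¹
Solve γ̇ = πDN/h for N: N_max = γ̇_max·h/(π·D) = 20.2176 × 0.00715 / (π × 0.0428) = 1.07508 rev/s = 64.5049 rpm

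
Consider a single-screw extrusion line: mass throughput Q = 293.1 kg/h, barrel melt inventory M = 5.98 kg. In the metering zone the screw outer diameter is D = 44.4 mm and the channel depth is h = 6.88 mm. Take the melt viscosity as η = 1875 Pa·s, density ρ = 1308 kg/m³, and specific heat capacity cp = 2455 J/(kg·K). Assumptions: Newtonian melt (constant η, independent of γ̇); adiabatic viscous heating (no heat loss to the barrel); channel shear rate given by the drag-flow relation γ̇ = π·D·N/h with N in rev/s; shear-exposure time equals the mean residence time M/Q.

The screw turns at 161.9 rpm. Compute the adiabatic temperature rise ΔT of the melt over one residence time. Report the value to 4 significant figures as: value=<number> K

Convert throughput: Q = 293.1 kg/h = 293.1/3600 = 0.0814167 kg/s
t_res = M / Q_s = 5.98 / 0.0814167 = 73.4493 s
Convert to SI: D = 0.0444 m, h = 0.00688 m, N = 161.9/60 = 2.69833 rev/s
γ̇ = π D N / h = (π)(0.0444)(2.69833) / 0.00688 = 54.7066 s⁻¹
Adiabatic rise: ΔT = η γ̇² t_res / (ρ cp) = 1875·(54.7066)²·73.4493 / (1308·2455) = 128.354 K

value=128.4 K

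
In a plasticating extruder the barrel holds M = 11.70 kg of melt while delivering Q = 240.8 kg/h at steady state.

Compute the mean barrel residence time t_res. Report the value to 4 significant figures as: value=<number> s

value=174.9 s

Throughput in SI: Q_s = 240.8 kg/h ÷ 3600 s/h = 0.0668889 kg/s
t_res = M / Q_s = 11.70 ÷ 0.0668889 = 174.917 s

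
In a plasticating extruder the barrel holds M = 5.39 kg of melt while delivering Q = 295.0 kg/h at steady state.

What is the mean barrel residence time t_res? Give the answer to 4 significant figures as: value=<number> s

Q_s = Q / 3600 = 295.0 / 3600 = 0.0819444 kg/s
Mean residence time: t_res = M/Q_s = 5.39 kg / 0.0819444 kg/s = 65.7763 s

value=65.78 s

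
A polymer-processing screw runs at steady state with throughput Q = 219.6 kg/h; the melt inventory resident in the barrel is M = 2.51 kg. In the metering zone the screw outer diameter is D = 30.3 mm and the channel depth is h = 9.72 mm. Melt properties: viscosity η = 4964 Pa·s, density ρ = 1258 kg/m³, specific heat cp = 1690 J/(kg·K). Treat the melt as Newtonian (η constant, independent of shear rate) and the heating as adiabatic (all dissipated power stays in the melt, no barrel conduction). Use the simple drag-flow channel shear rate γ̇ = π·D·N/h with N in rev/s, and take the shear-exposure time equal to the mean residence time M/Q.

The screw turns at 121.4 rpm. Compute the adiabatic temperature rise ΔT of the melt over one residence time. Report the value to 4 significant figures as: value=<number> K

Throughput in SI: Q_s = 219.6 kg/h ÷ 3600 s/h = 0.061 kg/s
t_res = M / Q_s = 2.51 ÷ 0.061 = 41.1475 s
D = 30.3 mm = 0.0303 m;  h = 9.72 mm = 0.00972 m;  N = 121.4 rpm / 60 = 2.02333 rev/s
Shear rate: γ̇ = πDN/h = π·0.0303·2.02333/0.00972 = 19.815 s⁻¹
ΔT = η·γ̇²·t_res / (ρ·cp) = 4964 · (19.815)² · 41.1475 / (1258 · 1690) = 37.7221 K

value=37.72 K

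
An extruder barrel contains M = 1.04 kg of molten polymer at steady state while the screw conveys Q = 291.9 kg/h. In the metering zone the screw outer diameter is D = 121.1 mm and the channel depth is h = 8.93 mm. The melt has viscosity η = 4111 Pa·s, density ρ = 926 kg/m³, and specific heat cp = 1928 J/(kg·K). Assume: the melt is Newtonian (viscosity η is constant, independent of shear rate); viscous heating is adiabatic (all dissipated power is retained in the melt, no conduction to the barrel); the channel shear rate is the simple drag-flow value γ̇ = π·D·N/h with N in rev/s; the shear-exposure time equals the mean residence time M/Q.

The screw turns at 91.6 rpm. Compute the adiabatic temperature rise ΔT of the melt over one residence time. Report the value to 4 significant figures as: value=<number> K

Convert throughput: Q = 291.9 kg/h = 291.9/3600 = 0.0810833 kg/s
Mean residence time: t_res = M/Q_s = 1.04 kg / 0.0810833 kg/s = 12.8263 s
Geometry in metres: D = 121.1 mm → 0.1211 m, h = 8.93 mm → 0.00893 m; screw speed N = 91.6 rpm = 1.52667 rev/s
Shear rate: γ̇ = πDN/h = π·0.1211·1.52667/0.00893 = 65.0409 s⁻¹
ΔT = η·γ̇²·t_res/(ρ·cp) = [4111 × 65.0409² × 12.8263] / [926 × 1928] = 124.941 K

value=124.9 K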